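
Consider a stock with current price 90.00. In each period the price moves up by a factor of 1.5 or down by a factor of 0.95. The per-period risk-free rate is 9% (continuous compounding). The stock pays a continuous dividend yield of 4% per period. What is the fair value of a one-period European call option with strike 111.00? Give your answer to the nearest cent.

Per-period risk-free factor R = e^0.09 = 1.0942; dividend-adjusted growth = e^(0.09−0.04) = 1.0513.
Risk-neutral probability p = (1.0513 − 0.95)/(1.5 − 0.95) = 0.1013/0.5500 = 0.1841
Terminal stock prices: S_u = 135, S_d = 85.5
Terminal payoffs (S − K): max(24, 0) = 24, max(-25.5, 0) = 0
Node 0 (S = 90): V_0 = e^(−0.09)·[0.1841·24.0000 + 0.8159·0.0000] = 4.0388

4.04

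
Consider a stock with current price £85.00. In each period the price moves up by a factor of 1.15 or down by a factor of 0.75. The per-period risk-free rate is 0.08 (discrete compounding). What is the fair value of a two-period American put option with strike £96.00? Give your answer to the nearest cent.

£11.00

Risk-neutral probability p = (1 + 0.08 − 0.75)/(1.15 − 0.75) = 0.3300/0.4000 = 0.8250
Terminal stock prices: S_uu = 112.4, S_ud = 73.31, S_dd = 47.81
Terminal payoffs (K − S): max(-16.41, 0) = 0, max(22.69, 0) = 22.69, max(48.19, 0) = 48.19
Node u (S = 97.75): continuation = 1/1.08·[0.8250·0.0000 + 0.1750·22.6875] = 3.6762; exercise value = 0.0000 ≤ continuation, so V_u = 3.6762
Node d (S = 63.75): continuation = 1/1.08·[0.8250·22.6875 + 0.1750·48.1875] = 25.1389; exercise value = 32.2500 > continuation, so V_d = 32.2500 (exercise)
Node 0 (S = 85): continuation = 1/1.08·[0.8250·3.6762 + 0.1750·32.2500] = 8.0339; exercise value = 11.0000 > continuation, so V_0 = 11.0000 (exercise)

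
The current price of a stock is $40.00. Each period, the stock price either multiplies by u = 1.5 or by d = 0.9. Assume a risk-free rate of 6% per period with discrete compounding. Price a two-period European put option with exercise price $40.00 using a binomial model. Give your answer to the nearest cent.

$3.64

Risk-neutral probability p = (1 + 0.06 − 0.9)/(1.5 − 0.9) = 0.1600/0.6000 = 0.2667
Terminal stock prices: S_uu = 90, S_ud = 54, S_dd = 32.4
Terminal payoffs (K − S): max(-50, 0) = 0, max(-14, 0) = 0, max(7.6, 0) = 7.6
Node u (S = 60): V_u = 1/1.06·[0.2667·0.0000 + 0.7333·0.0000] = 0.0000
Node d (S = 36): V_d = 1/1.06·[0.2667·0.0000 + 0.7333·7.6000] = 5.2579
Node 0 (S = 40): V_0 = 1/1.06·[0.2667·0.0000 + 0.7333·5.2579] = 3.6375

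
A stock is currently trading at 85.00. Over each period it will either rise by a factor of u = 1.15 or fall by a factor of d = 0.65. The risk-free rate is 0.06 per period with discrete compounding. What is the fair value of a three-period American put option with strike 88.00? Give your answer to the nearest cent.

Risk-neutral probability p = (1 + 0.06 − 0.65)/(1.15 − 0.65) = 0.4100/0.5000 = 0.8200
Terminal stock prices: S_uuu = 129.3, S_uud = 73.07, S_udd = 41.3, S_ddd = 23.34
Terminal payoffs (K − S): max(-41.27, 0) = 0, max(14.93, 0) = 14.93, max(46.7, 0) = 46.7, max(64.66, 0) = 64.66
Node uu (S = 112.4): continuation = 1/1.06·[0.8200·0.0000 + 0.1800·14.9319] = 2.5356; exercise value = 0.0000 ≤ continuation, so V_uu = 2.5356
Node ud (S = 63.54): continuation = 1/1.06·[0.8200·14.9319 + 0.1800·46.7006] = 19.4814; exercise value = 24.4625 > continuation, so V_ud = 24.4625 (exercise)
Node dd (S = 35.91): continuation = 1/1.06·[0.8200·46.7006 + 0.1800·64.6569] = 47.1064; exercise value = 52.0875 > continuation, so V_dd = 52.0875 (exercise)
Node u (S = 97.75): continuation = 1/1.06·[0.8200·2.5356 + 0.1800·24.4625] = 6.1155; exercise value = 0.0000 ≤ continuation, so V_u = 6.1155
Node d (S = 55.25): continuation = 1/1.06·[0.8200·24.4625 + 0.1800·52.0875] = 27.7689; exercise value = 32.7500 > continuation, so V_d = 32.7500 (exercise)
Node 0 (S = 85): continuation = 1/1.06·[0.8200·6.1155 + 0.1800·32.7500] = 10.2922; exercise value = 3.0000 ≤ continuation, so V_0 = 10.2922

10.29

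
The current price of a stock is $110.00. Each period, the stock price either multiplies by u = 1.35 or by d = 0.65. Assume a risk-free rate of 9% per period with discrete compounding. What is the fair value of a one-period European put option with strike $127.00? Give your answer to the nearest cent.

$18.91

Risk-neutral probability p = (1 + 0.09 − 0.65)/(1.35 − 0.65) = 0.4400/0.7000 = 0.6286
Terminal stock prices: S_u = 148.5, S_d = 71.5
Terminal payoffs (K − S): max(-21.5, 0) = 0, max(55.5, 0) = 55.5
Node 0 (S = 110): V_0 = 1/1.09·[0.6286·0.0000 + 0.3714·55.5000] = 18.9122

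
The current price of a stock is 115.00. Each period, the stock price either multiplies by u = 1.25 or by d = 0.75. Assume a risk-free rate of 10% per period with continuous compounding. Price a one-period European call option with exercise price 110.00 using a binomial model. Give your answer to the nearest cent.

Risk-neutral probability p = (e^0.1 − 0.75)/(1.25 − 0.75) = 0.3552/0.5000 = 0.7103
Terminal stock prices: S_u = 143.8, S_d = 86.25
Terminal payoffs (S − K): max(33.75, 0) = 33.75, max(-23.75, 0) = 0
Node 0 (S = 115): V_0 = e^(−0.1)·[0.7103·33.7500 + 0.2897·0.0000] = 21.6926

21.69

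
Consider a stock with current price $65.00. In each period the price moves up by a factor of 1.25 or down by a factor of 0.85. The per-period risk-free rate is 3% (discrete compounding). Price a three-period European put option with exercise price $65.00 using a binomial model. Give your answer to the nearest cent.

$6.17

Risk-neutral probability p = (1 + 0.03 − 0.85)/(1.25 − 0.85) = 0.1800/0.4000 = 0.4500
Terminal stock prices: S_uuu = 127, S_uud = 86.33, S_udd = 58.7, S_ddd = 39.92
Terminal payoffs (K − S): max(-61.95, 0) = 0, max(-21.33, 0) = 0, max(6.297, 0) = 6.297, max(25.08, 0) = 25.08
Node uu (S = 101.6): V_uu = 1/1.03·[0.4500·0.0000 + 0.5500·0.0000] = 0.0000
Node ud (S = 69.06): V_ud = 1/1.03·[0.4500·0.0000 + 0.5500·6.2969] = 3.3624
Node dd (S = 46.96): V_dd = 1/1.03·[0.4500·6.2969 + 0.5500·25.0819] = 16.1443
Node u (S = 81.25): V_u = 1/1.03·[0.4500·0.0000 + 0.5500·3.3624] = 1.7955
Node d (S = 55.25): V_d = 1/1.03·[0.4500·3.3624 + 0.5500·16.1443] = 10.0898
Node 0 (S = 65): V_0 = 1/1.03·[0.4500·1.7955 + 0.5500·10.0898] = 6.1722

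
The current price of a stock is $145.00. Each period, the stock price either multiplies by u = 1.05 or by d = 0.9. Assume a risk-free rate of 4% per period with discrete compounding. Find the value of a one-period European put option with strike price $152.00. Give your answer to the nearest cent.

$1.38

Risk-neutral probability p = (1 + 0.04 − 0.9)/(1.05 − 0.9) = 0.1400/0.1500 = 0.9333
Terminal stock prices: S_u = 152.2, S_d = 130.5
Terminal payoffs (K − S): max(-0.25, 0) = 0, max(21.5, 0) = 21.5
Node 0 (S = 145): V_0 = 1/1.04·[0.9333·0.0000 + 0.0667·21.5000] = 1.3782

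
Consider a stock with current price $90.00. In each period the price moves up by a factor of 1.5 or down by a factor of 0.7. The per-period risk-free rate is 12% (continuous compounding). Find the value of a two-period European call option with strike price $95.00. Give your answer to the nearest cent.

Risk-neutral probability p = (e^0.12 − 0.7)/(1.5 − 0.7) = 0.4275/0.8000 = 0.5344
Terminal stock prices: S_uu = 202.5, S_ud = 94.5, S_dd = 44.1
Terminal payoffs (S − K): max(107.5, 0) = 107.5, max(-0.5, 0) = 0, max(-50.9, 0) = 0
Node u (S = 135): V_u = e^(−0.12)·[0.5344·107.5000 + 0.4656·0.0000] = 50.9490
Node d (S = 63): V_d = e^(−0.12)·[0.5344·0.0000 + 0.4656·0.0000] = 0.0000
Node 0 (S = 90): V_0 = e^(−0.12)·[0.5344·50.9490 + 0.4656·0.0000] = 24.1470

$24.15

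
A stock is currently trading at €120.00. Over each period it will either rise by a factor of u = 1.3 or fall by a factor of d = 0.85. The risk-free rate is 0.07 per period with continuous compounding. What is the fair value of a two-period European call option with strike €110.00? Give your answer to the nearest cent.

Risk-neutral probability p = (e^0.07 − 0.85)/(1.3 − 0.85) = 0.2225/0.4500 = 0.4945
Terminal stock prices: S_uu = 202.8, S_ud = 132.6, S_dd = 86.7
Terminal payoffs (S − K): max(92.8, 0) = 92.8, max(22.6, 0) = 22.6, max(-23.3, 0) = 0
Node u (S = 156): V_u = e^(−0.07)·[0.4945·92.8000 + 0.5055·22.6000] = 53.4367
Node d (S = 102): V_d = e^(−0.07)·[0.4945·22.6000 + 0.5055·0.0000] = 10.4194
Node 0 (S = 120): V_0 = e^(−0.07)·[0.4945·53.4367 + 0.5055·10.4194] = 29.5474

€29.55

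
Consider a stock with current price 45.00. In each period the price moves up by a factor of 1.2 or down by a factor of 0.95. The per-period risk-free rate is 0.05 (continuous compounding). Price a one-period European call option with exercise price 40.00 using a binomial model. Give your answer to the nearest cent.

Risk-neutral probability p = (e^0.05 − 0.95)/(1.2 − 0.95) = 0.1013/0.2500 = 0.4051
Terminal stock prices: S_u = 54, S_d = 42.75
Terminal payoffs (S − K): max(14, 0) = 14, max(2.75, 0) = 2.75
Node 0 (S = 45): V_0 = e^(−0.05)·[0.4051·14.0000 + 0.5949·2.7500] = 6.9508

6.95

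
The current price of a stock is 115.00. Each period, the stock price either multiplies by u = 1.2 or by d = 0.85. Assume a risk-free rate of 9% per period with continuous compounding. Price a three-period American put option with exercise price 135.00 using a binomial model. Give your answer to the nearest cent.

20.00

Risk-neutral probability p = (e^0.09 − 0.85)/(1.2 − 0.85) = 0.2442/0.3500 = 0.6976
Terminal stock prices: S_uuu = 198.7, S_uud = 140.8, S_udd = 99.7, S_ddd = 70.62
Terminal payoffs (K − S): max(-63.72, 0) = 0, max(-5.76, 0) = 0, max(35.3, 0) = 35.3, max(64.38, 0) = 64.38
Node uu (S = 165.6): continuation = e^(−0.09)·[0.6976·0.0000 + 0.3024·0.0000] = 0.0000; exercise value = 0.0000 ≤ continuation, so V_uu = 0.0000
Node ud (S = 117.3): continuation = e^(−0.09)·[0.6976·0.0000 + 0.3024·35.2950] = 9.7533; exercise value = 17.7000 > continuation, so V_ud = 17.7000 (exercise)
Node dd (S = 83.09): continuation = e^(−0.09)·[0.6976·35.2950 + 0.3024·64.3756] = 40.2932; exercise value = 51.9125 > continuation, so V_dd = 51.9125 (exercise)
Node u (S = 138): continuation = e^(−0.09)·[0.6976·0.0000 + 0.3024·17.7000] = 4.8911; exercise value = 0.0000 ≤ continuation, so V_u = 4.8911
Node d (S = 97.75): continuation = e^(−0.09)·[0.6976·17.7000 + 0.3024·51.9125] = 25.6307; exercise value = 37.2500 > continuation, so V_d = 37.2500 (exercise)
Node 0 (S = 115): continuation = e^(−0.09)·[0.6976·4.8911 + 0.3024·37.2500] = 13.4121; exercise value = 20.0000 > continuation, so V_0 = 20.0000 (exercise)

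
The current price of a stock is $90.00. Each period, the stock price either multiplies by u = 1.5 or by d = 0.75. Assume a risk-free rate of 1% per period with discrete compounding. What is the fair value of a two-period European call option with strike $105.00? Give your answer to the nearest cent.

$11.49

Risk-neutral probability p = (1 + 0.01 − 0.75)/(1.5 − 0.75) = 0.2600/0.7500 = 0.3467
Terminal stock prices: S_uu = 202.5, S_ud = 101.2, S_dd = 50.62
Terminal payoffs (S − K): max(97.5, 0) = 97.5, max(-3.75, 0) = 0, max(-54.38, 0) = 0
Node u (S = 135): V_u = 1/1.01·[0.3467·97.5000 + 0.6533·0.0000] = 33.4653
Node d (S = 67.5): V_d = 1/1.01·[0.3467·0.0000 + 0.6533·0.0000] = 0.0000
Node 0 (S = 90): V_0 = 1/1.01·[0.3467·33.4653 + 0.6533·0.0000] = 11.4865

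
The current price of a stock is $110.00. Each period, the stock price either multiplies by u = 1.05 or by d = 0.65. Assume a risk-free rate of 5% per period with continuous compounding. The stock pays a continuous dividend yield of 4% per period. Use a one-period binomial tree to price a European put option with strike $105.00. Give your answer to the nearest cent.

Per-period risk-free factor R = e^0.05 = 1.0513; dividend-adjusted growth = e^(0.05−0.04) = 1.0101.
Risk-neutral probability p = (1.0101 − 0.65)/(1.05 − 0.65) = 0.3601/0.4000 = 0.9001
Terminal stock prices: S_u = 115.5, S_d = 71.5
Terminal payoffs (K − S): max(-10.5, 0) = 0, max(33.5, 0) = 33.5
Node 0 (S = 110): V_0 = e^(−0.05)·[0.9001·0.0000 + 0.0999·33.5000] = 3.1826

$3.18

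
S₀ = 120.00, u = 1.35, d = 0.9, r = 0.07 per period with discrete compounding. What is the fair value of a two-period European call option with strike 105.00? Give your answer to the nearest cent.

30.93

Risk-neutral probability p = (1 + 0.07 − 0.9)/(1.35 − 0.9) = 0.1700/0.4500 = 0.3778
Terminal stock prices: S_uu = 218.7, S_ud = 145.8, S_dd = 97.2
Terminal payoffs (S − K): max(113.7, 0) = 113.7, max(40.8, 0) = 40.8, max(-7.8, 0) = 0
Node u (S = 162): V_u = 1/1.07·[0.3778·113.7000 + 0.6222·40.8000] = 63.8692
Node d (S = 108): V_d = 1/1.07·[0.3778·40.8000 + 0.6222·0.0000] = 14.4050
Node 0 (S = 120): V_0 = 1/1.07·[0.3778·63.8692 + 0.6222·14.4050] = 30.9266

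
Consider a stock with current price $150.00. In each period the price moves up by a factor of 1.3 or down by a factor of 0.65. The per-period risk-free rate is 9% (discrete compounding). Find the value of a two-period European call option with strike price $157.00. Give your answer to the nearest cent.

$37.22

Risk-neutral probability p = (1 + 0.09 − 0.65)/(1.3 − 0.65) = 0.4400/0.6500 = 0.6769
Terminal stock prices: S_uu = 253.5, S_ud = 126.8, S_dd = 63.38
Terminal payoffs (S − K): max(96.5, 0) = 96.5, max(-30.25, 0) = 0, max(-93.62, 0) = 0
Node u (S = 195): V_u = 1/1.09·[0.6769·96.5000 + 0.3231·0.0000] = 59.9294
Node d (S = 97.5): V_d = 1/1.09·[0.6769·0.0000 + 0.3231·0.0000] = 0.0000
Node 0 (S = 150): V_0 = 1/1.09·[0.6769·59.9294 + 0.3231·0.0000] = 37.2180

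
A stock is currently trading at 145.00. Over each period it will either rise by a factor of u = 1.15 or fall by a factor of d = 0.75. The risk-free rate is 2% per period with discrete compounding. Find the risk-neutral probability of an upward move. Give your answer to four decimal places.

p = 0.6750

Risk-neutral probability p = (1 + 0.02 − 0.75)/(1.15 − 0.75) = 0.2700/0.4000 = 0.6750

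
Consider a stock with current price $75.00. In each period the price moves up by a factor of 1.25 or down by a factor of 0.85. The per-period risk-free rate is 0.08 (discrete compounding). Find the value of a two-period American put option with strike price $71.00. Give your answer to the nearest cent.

Risk-neutral probability p = (1 + 0.08 − 0.85)/(1.25 − 0.85) = 0.2300/0.4000 = 0.5750
Terminal stock prices: S_uu = 117.2, S_ud = 79.69, S_dd = 54.19
Terminal payoffs (K − S): max(-46.19, 0) = 0, max(-8.688, 0) = 0, max(16.81, 0) = 16.81
Node u (S = 93.75): continuation = 1/1.08·[0.5750·0.0000 + 0.4250·0.0000] = 0.0000; exercise value = 0.0000 ≤ continuation, so V_u = 0.0000
Node d (S = 63.75): continuation = 1/1.08·[0.5750·0.0000 + 0.4250·16.8125] = 6.6160; exercise value = 7.2500 > continuation, so V_d = 7.2500 (exercise)
Node 0 (S = 75): continuation = 1/1.08·[0.5750·0.0000 + 0.4250·7.2500] = 2.8530; exercise value = 0.0000 ≤ continuation, so V_0 = 2.8530

$2.85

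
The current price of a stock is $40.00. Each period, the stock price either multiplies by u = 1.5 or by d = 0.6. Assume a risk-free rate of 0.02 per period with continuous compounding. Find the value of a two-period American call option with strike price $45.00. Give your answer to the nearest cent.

Risk-neutral probability p = (e^0.02 − 0.6)/(1.5 − 0.6) = 0.4202/0.9000 = 0.4669
Terminal stock prices: S_uu = 90, S_ud = 36, S_dd = 14.4
Terminal payoffs (S − K): max(45, 0) = 45, max(-9, 0) = 0, max(-30.6, 0) = 0
Node u (S = 60): continuation = e^(−0.02)·[0.4669·45.0000 + 0.5331·0.0000] = 20.5940; exercise value = 15.0000 ≤ continuation, so V_u = 20.5940
Node d (S = 24): continuation = e^(−0.02)·[0.4669·0.0000 + 0.5331·0.0000] = 0.0000; exercise value = 0.0000 ≤ continuation, so V_d = 0.0000
Node 0 (S = 40): continuation = e^(−0.02)·[0.4669·20.5940 + 0.5331·0.0000] = 9.4248; exercise value = 0.0000 ≤ continuation, so V_0 = 9.4248

$9.42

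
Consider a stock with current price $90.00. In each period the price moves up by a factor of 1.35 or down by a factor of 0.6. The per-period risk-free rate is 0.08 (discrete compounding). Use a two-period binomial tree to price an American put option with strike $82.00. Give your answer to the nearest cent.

$11.13

Risk-neutral probability p = (1 + 0.08 − 0.6)/(1.35 − 0.6) = 0.4800/0.7500 = 0.6400
Terminal stock prices: S_uu = 164, S_ud = 72.9, S_dd = 32.4
Terminal payoffs (K − S): max(-82.03, 0) = 0, max(9.1, 0) = 9.1, max(49.6, 0) = 49.6
Node u (S = 121.5): continuation = 1/1.08·[0.6400·0.0000 + 0.3600·9.1000] = 3.0333; exercise value = 0.0000 ≤ continuation, so V_u = 3.0333
Node d (S = 54): continuation = 1/1.08·[0.6400·9.1000 + 0.3600·49.6000] = 21.9259; exercise value = 28.0000 > continuation, so V_d = 28.0000 (exercise)
Node 0 (S = 90): continuation = 1/1.08·[0.6400·3.0333 + 0.3600·28.0000] = 11.1309; exercise value = 0.0000 ≤ continuation, so V_0 = 11.1309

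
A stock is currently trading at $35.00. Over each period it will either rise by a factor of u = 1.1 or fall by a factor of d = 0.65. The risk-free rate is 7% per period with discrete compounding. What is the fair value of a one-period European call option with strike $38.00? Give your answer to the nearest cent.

$0.44

Risk-neutral probability p = (1 + 0.07 − 0.65)/(1.1 − 0.65) = 0.4200/0.4500 = 0.9333
Terminal stock prices: S_u = 38.5, S_d = 22.75
Terminal payoffs (S − K): max(0.5, 0) = 0.5, max(-15.25, 0) = 0
Node 0 (S = 35): V_0 = 1/1.07·[0.9333·0.5000 + 0.0667·0.0000] = 0.4361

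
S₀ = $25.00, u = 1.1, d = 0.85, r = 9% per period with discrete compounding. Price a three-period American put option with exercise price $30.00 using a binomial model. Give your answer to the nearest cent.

Risk-neutral probability p = (1 + 0.09 − 0.85)/(1.1 − 0.85) = 0.2400/0.2500 = 0.9600
Terminal stock prices: S_uuu = 33.28, S_uud = 25.71, S_udd = 19.87, S_ddd = 15.35
Terminal payoffs (K − S): max(-3.275, 0) = 0, max(4.287, 0) = 4.287, max(10.13, 0) = 10.13, max(14.65, 0) = 14.65
Node uu (S = 30.25): continuation = 1/1.09·[0.9600·0.0000 + 0.0400·4.2875] = 0.1573; exercise value = 0.0000 ≤ continuation, so V_uu = 0.1573
Node ud (S = 23.38): continuation = 1/1.09·[0.9600·4.2875 + 0.0400·10.1312] = 4.1479; exercise value = 6.6250 > continuation, so V_ud = 6.6250 (exercise)
Node dd (S = 18.06): continuation = 1/1.09·[0.9600·10.1312 + 0.0400·14.6469] = 9.4604; exercise value = 11.9375 > continuation, so V_dd = 11.9375 (exercise)
Node u (S = 27.5): continuation = 1/1.09·[0.9600·0.1573 + 0.0400·6.6250] = 0.3817; exercise value = 2.5000 > continuation, so V_u = 2.5000 (exercise)
Node d (S = 21.25): continuation = 1/1.09·[0.9600·6.6250 + 0.0400·11.9375] = 6.2729; exercise value = 8.7500 > continuation, so V_d = 8.7500 (exercise)
Node 0 (S = 25): continuation = 1/1.09·[0.9600·2.5000 + 0.0400·8.7500] = 2.5229; exercise value = 5.0000 > continuation, so V_0 = 5.0000 (exercise)

$5.00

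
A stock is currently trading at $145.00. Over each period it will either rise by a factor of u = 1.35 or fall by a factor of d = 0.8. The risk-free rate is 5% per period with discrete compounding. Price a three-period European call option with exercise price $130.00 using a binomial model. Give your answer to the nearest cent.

$42.17

Risk-neutral probability p = (1 + 0.05 − 0.8)/(1.35 − 0.8) = 0.2500/0.5500 = 0.4545
Terminal stock prices: S_uuu = 356.8, S_uud = 211.4, S_udd = 125.3, S_ddd = 74.24
Terminal payoffs (S − K): max(226.8, 0) = 226.8, max(81.41, 0) = 81.41, max(-4.72, 0) = 0, max(-55.76, 0) = 0
Node uu (S = 264.3): V_uu = 1/1.05·[0.4545·226.7544 + 0.5455·81.4100] = 140.4530
Node ud (S = 156.6): V_ud = 1/1.05·[0.4545·81.4100 + 0.5455·0.0000] = 35.2424
Node dd (S = 92.8): V_dd = 1/1.05·[0.4545·0.0000 + 0.5455·0.0000] = 0.0000
Node u (S = 195.8): V_u = 1/1.05·[0.4545·140.4530 + 0.5455·35.2424] = 79.1099
Node d (S = 116): V_d = 1/1.05·[0.4545·35.2424 + 0.5455·0.0000] = 15.2565
Node 0 (S = 145): V_0 = 1/1.05·[0.4545·79.1099 + 0.5455·15.2565] = 42.1721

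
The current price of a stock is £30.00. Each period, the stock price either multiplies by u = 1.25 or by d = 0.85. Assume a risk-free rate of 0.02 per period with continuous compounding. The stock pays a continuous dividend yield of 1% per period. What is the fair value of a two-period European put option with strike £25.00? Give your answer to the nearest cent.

Per-period risk-free factor R = e^0.02 = 1.0202; dividend-adjusted growth = e^(0.02−0.01) = 1.0101.
Risk-neutral probability p = (1.0101 − 0.85)/(1.25 − 0.85) = 0.1601/0.4000 = 0.4001
Terminal stock prices: S_uu = 46.88, S_ud = 31.88, S_dd = 21.67
Terminal payoffs (K − S): max(-21.88, 0) = 0, max(-6.875, 0) = 0, max(3.325, 0) = 3.325
Node u (S = 37.5): V_u = e^(−0.02)·[0.4001·0.0000 + 0.5999·0.0000] = 0.0000
Node d (S = 25.5): V_d = e^(−0.02)·[0.4001·0.0000 + 0.5999·3.3250] = 1.9551
Node 0 (S = 30): V_0 = e^(−0.02)·[0.4001·0.0000 + 0.5999·1.9551] = 1.1496

£1.15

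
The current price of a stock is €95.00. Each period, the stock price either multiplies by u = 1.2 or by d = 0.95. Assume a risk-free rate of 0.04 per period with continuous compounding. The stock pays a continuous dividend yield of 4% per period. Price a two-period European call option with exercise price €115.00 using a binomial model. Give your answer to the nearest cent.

Per-period risk-free factor R = e^0.04 = 1.0408; dividend-adjusted growth = e^(0.04−0.04) = 1.0000.
Risk-neutral probability p = (1.0000 − 0.95)/(1.2 − 0.95) = 0.0500/0.2500 = 0.2000
Terminal stock prices: S_uu = 136.8, S_ud = 108.3, S_dd = 85.74
Terminal payoffs (S − K): max(21.8, 0) = 21.8, max(-6.7, 0) = 0, max(-29.26, 0) = 0
Node u (S = 114): V_u = e^(−0.04)·[0.2000·21.8000 + 0.8000·0.0000] = 4.1890
Node d (S = 90.25): V_d = e^(−0.04)·[0.2000·0.0000 + 0.8000·0.0000] = 0.0000
Node 0 (S = 95): V_0 = e^(−0.04)·[0.2000·4.1890 + 0.8000·0.0000] = 0.8050

€0.80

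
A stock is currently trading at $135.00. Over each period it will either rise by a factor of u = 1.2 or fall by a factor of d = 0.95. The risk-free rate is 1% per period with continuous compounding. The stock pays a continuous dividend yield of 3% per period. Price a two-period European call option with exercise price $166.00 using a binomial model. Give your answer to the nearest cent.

Per-period risk-free factor R = e^0.01 = 1.0101; dividend-adjusted growth = e^(0.01−0.03) = 0.9802.
Risk-neutral probability p = (0.9802 − 0.95)/(1.2 − 0.95) = 0.0302/0.2500 = 0.1208
Terminal stock prices: S_uu = 194.4, S_ud = 153.9, S_dd = 121.8
Terminal payoffs (S − K): max(28.4, 0) = 28.4, max(-12.1, 0) = 0, max(-44.16, 0) = 0
Node u (S = 162): V_u = e^(−0.01)·[0.1208·28.4000 + 0.8792·0.0000] = 3.3964
Node d (S = 128.2): V_d = e^(−0.01)·[0.1208·0.0000 + 0.8792·0.0000] = 0.0000
Node 0 (S = 135): V_0 = e^(−0.01)·[0.1208·3.3964 + 0.8792·0.0000] = 0.4062

$0.41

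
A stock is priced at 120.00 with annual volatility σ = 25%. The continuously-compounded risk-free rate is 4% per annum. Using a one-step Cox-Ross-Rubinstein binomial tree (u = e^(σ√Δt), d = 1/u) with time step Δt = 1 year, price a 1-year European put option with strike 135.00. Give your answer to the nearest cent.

19.22

CRR parameters: u = e^(σ√Δt) = e^(0.25·√1) = 1.2840, d = 1/u = 0.7788
Per-period rate: rΔt = 0.04·1 = 0.04, so R = e^0.04 = 1.0408
Risk-neutral probability p = (e^0.04 − 0.7788)/(1.2840 − 0.7788) = 0.2620/0.5052 = 0.5186
Terminal stock prices: S_u = 154.1, S_d = 93.46
Terminal payoffs (K − S): max(-19.08, 0) = 0, max(41.54, 0) = 41.54
Node 0 (S = 120): V_0 = e^(−0.04)·[0.5186·0.0000 + 0.4814·41.5439] = 19.2150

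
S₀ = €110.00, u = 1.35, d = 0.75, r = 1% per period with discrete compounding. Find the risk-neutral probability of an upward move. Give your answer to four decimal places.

p = 0.4333

Risk-neutral probability p = (1 + 0.01 − 0.75)/(1.35 − 0.75) = 0.2600/0.6000 = 0.4333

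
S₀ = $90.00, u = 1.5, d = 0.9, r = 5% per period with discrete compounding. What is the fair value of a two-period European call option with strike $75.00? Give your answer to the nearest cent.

$23.04

Risk-neutral probability p = (1 + 0.05 − 0.9)/(1.5 − 0.9) = 0.1500/0.6000 = 0.2500
Terminal stock prices: S_uu = 202.5, S_ud = 121.5, S_dd = 72.9
Terminal payoffs (S − K): max(127.5, 0) = 127.5, max(46.5, 0) = 46.5, max(-2.1, 0) = 0
Node u (S = 135): V_u = 1/1.05·[0.2500·127.5000 + 0.7500·46.5000] = 63.5714
Node d (S = 81): V_d = 1/1.05·[0.2500·46.5000 + 0.7500·0.0000] = 11.0714
Node 0 (S = 90): V_0 = 1/1.05·[0.2500·63.5714 + 0.7500·11.0714] = 23.0442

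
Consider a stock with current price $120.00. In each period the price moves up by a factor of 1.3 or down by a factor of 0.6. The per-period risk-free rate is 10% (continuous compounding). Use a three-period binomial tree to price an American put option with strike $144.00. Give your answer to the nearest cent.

Risk-neutral probability p = (e^0.1 − 0.6)/(1.3 − 0.6) = 0.5052/0.7000 = 0.7217
Terminal stock prices: S_uuu = 263.6, S_uud = 121.7, S_udd = 56.16, S_ddd = 25.92
Terminal payoffs (K − S): max(-119.6, 0) = 0, max(22.32, 0) = 22.32, max(87.84, 0) = 87.84, max(118.1, 0) = 118.1
Node uu (S = 202.8): continuation = e^(−0.1)·[0.7217·0.0000 + 0.2783·22.3200] = 5.6211; exercise value = 0.0000 ≤ continuation, so V_uu = 5.6211
Node ud (S = 93.6): continuation = e^(−0.1)·[0.7217·22.3200 + 0.2783·87.8400] = 36.6966; exercise value = 50.4000 > continuation, so V_ud = 50.4000 (exercise)
Node dd (S = 43.2): continuation = e^(−0.1)·[0.7217·87.8400 + 0.2783·118.0800] = 87.0966; exercise value = 100.8000 > continuation, so V_dd = 100.8000 (exercise)
Node u (S = 156): continuation = e^(−0.1)·[0.7217·5.6211 + 0.2783·50.4000] = 16.3633; exercise value = 0.0000 ≤ continuation, so V_u = 16.3633
Node d (S = 72): continuation = e^(−0.1)·[0.7217·50.4000 + 0.2783·100.8000] = 58.2966; exercise value = 72.0000 > continuation, so V_d = 72.0000 (exercise)
Node 0 (S = 120): continuation = e^(−0.1)·[0.7217·16.3633 + 0.2783·72.0000] = 28.8177; exercise value = 24.0000 ≤ continuation, so V_0 = 28.8177

$28.82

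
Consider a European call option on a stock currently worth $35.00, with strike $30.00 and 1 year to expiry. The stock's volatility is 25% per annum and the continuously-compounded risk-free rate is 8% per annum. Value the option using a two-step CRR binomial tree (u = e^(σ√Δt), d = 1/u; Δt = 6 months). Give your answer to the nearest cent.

CRR parameters: u = e^(σ√Δt) = e^(0.25·√0.5) = 1.1934, d = 1/u = 0.8380
Per-period rate: rΔt = 0.08·0.5 = 0.04, so R = e^0.04 = 1.0408
Risk-neutral probability p = (e^0.04 − 0.8380)/(1.1934 − 0.8380) = 0.2028/0.3554 = 0.5708
Terminal stock prices: S_uu = 49.84, S_ud = 35, S_dd = 24.58
Terminal payoffs (S − K): max(19.84, 0) = 19.84, max(5, 0) = 5, max(-5.423, 0) = 0
Node u (S = 41.77): V_u = e^(−0.04)·[0.5708·19.8442 + 0.4292·5.0000] = 12.9441
Node d (S = 29.33): V_d = e^(−0.04)·[0.5708·5.0000 + 0.4292·0.0000] = 2.7419
Node 0 (S = 35): V_0 = e^(−0.04)·[0.5708·12.9441 + 0.4292·2.7419] = 8.2290

$8.23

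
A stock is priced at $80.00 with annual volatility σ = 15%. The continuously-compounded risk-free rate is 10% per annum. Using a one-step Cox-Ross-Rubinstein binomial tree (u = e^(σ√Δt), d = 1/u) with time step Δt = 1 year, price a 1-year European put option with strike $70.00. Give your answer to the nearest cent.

CRR parameters: u = e^(σ√Δt) = e^(0.15·√1) = 1.1618, d = 1/u = 0.8607
Per-period rate: rΔt = 0.1·1 = 0.1, so R = e^0.1 = 1.1052
Risk-neutral probability p = (e^0.1 − 0.8607)/(1.1618 − 0.8607) = 0.2445/0.3011 = 0.8118
Terminal stock prices: S_u = 92.95, S_d = 68.86
Terminal payoffs (K − S): max(-22.95, 0) = 0, max(1.143, 0) = 1.143
Node 0 (S = 80): V_0 = e^(−0.1)·[0.8118·0.0000 + 0.1882·1.1434] = 0.1947

$0.19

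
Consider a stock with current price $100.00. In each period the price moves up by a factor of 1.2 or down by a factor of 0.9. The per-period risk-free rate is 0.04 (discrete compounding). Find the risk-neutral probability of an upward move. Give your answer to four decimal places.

Risk-neutral probability p = (1 + 0.04 − 0.9)/(1.2 − 0.9) = 0.1400/0.3000 = 0.4667

p = 0.4667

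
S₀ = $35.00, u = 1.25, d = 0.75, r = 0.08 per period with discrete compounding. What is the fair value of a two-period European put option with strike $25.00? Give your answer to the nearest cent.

$0.53

Risk-neutral probability p = (1 + 0.08 − 0.75)/(1.25 − 0.75) = 0.3300/0.5000 = 0.6600
Terminal stock prices: S_uu = 54.69, S_ud = 32.81, S_dd = 19.69
Terminal payoffs (K − S): max(-29.69, 0) = 0, max(-7.812, 0) = 0, max(5.312, 0) = 5.312
Node u (S = 43.75): V_u = 1/1.08·[0.6600·0.0000 + 0.3400·0.0000] = 0.0000
Node d (S = 26.25): V_d = 1/1.08·[0.6600·0.0000 + 0.3400·5.3125] = 1.6725
Node 0 (S = 35): V_0 = 1/1.08·[0.6600·0.0000 + 0.3400·1.6725] = 0.5265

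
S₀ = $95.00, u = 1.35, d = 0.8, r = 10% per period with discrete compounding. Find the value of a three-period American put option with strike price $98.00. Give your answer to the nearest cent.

Risk-neutral probability p = (1 + 0.1 − 0.8)/(1.35 − 0.8) = 0.3000/0.5500 = 0.5455
Terminal stock prices: S_uuu = 233.7, S_uud = 138.5, S_udd = 82.08, S_ddd = 48.64
Terminal payoffs (K − S): max(-135.7, 0) = 0, max(-40.51, 0) = 0, max(15.92, 0) = 15.92, max(49.36, 0) = 49.36
Node uu (S = 173.1): continuation = 1/1.1·[0.5455·0.0000 + 0.4545·0.0000] = 0.0000; exercise value = 0.0000 ≤ continuation, so V_uu = 0.0000
Node ud (S = 102.6): continuation = 1/1.1·[0.5455·0.0000 + 0.4545·15.9200] = 6.5785; exercise value = 0.0000 ≤ continuation, so V_ud = 6.5785
Node dd (S = 60.8): continuation = 1/1.1·[0.5455·15.9200 + 0.4545·49.3600] = 28.2909; exercise value = 37.2000 > continuation, so V_dd = 37.2000 (exercise)
Node u (S = 128.2): continuation = 1/1.1·[0.5455·0.0000 + 0.4545·6.5785] = 2.7184; exercise value = 0.0000 ≤ continuation, so V_u = 2.7184
Node d (S = 76): continuation = 1/1.1·[0.5455·6.5785 + 0.4545·37.2000] = 18.6340; exercise value = 22.0000 > continuation, so V_d = 22.0000 (exercise)
Node 0 (S = 95): continuation = 1/1.1·[0.5455·2.7184 + 0.4545·22.0000] = 10.4389; exercise value = 3.0000 ≤ continuation, so V_0 = 10.4389

$10.44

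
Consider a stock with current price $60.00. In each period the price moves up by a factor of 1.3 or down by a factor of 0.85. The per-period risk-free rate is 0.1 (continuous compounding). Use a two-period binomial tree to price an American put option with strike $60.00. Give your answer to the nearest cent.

Risk-neutral probability p = (e^0.1 − 0.85)/(1.3 − 0.85) = 0.2552/0.4500 = 0.5670
Terminal stock prices: S_uu = 101.4, S_ud = 66.3, S_dd = 43.35
Terminal payoffs (K − S): max(-41.4, 0) = 0, max(-6.3, 0) = 0, max(16.65, 0) = 16.65
Node u (S = 78): continuation = e^(−0.1)·[0.5670·0.0000 + 0.4330·0.0000] = 0.0000; exercise value = 0.0000 ≤ continuation, so V_u = 0.0000
Node d (S = 51): continuation = e^(−0.1)·[0.5670·0.0000 + 0.4330·16.6500] = 6.5227; exercise value = 9.0000 > continuation, so V_d = 9.0000 (exercise)
Node 0 (S = 60): continuation = e^(−0.1)·[0.5670·0.0000 + 0.4330·9.0000] = 3.5258; exercise value = 0.0000 ≤ continuation, so V_0 = 3.5258

$3.53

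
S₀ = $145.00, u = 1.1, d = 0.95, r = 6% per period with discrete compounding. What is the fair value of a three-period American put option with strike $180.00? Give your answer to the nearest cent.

$35.00

Risk-neutral probability p = (1 + 0.06 − 0.95)/(1.1 − 0.95) = 0.1100/0.1500 = 0.7333
Terminal stock prices: S_uuu = 193, S_uud = 166.7, S_udd = 143.9, S_ddd = 124.3
Terminal payoffs (K − S): max(-13, 0) = 0, max(13.32, 0) = 13.32, max(36.05, 0) = 36.05, max(55.68, 0) = 55.68
Node uu (S = 175.5): continuation = 1/1.06·[0.7333·0.0000 + 0.2667·13.3225] = 3.3516; exercise value = 4.5500 > continuation, so V_uu = 4.5500 (exercise)
Node ud (S = 151.5): continuation = 1/1.06·[0.7333·13.3225 + 0.2667·36.0513] = 18.2863; exercise value = 28.4750 > continuation, so V_ud = 28.4750 (exercise)
Node dd (S = 130.9): continuation = 1/1.06·[0.7333·36.0513 + 0.2667·55.6806] = 38.9488; exercise value = 49.1375 > continuation, so V_dd = 49.1375 (exercise)
Node u (S = 159.5): continuation = 1/1.06·[0.7333·4.5500 + 0.2667·28.4750] = 10.3113; exercise value = 20.5000 > continuation, so V_u = 20.5000 (exercise)
Node d (S = 137.8): continuation = 1/1.06·[0.7333·28.4750 + 0.2667·49.1375] = 32.0613; exercise value = 42.2500 > continuation, so V_d = 42.2500 (exercise)
Node 0 (S = 145): continuation = 1/1.06·[0.7333·20.5000 + 0.2667·42.2500] = 24.8113; exercise value = 35.0000 > continuation, so V_0 = 35.0000 (exercise)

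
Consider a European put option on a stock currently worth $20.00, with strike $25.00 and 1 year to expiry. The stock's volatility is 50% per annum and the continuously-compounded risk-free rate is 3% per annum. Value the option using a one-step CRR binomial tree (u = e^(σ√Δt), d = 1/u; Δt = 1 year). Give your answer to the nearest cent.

$7.41

CRR parameters: u = e^(σ√Δt) = e^(0.5·√1) = 1.6487, d = 1/u = 0.6065
Per-period rate: rΔt = 0.03·1 = 0.03, so R = e^0.03 = 1.0305
Risk-neutral probability p = (e^0.03 − 0.6065)/(1.6487 − 0.6065) = 0.4239/1.0422 = 0.4068
Terminal stock prices: S_u = 32.97, S_d = 12.13
Terminal payoffs (K − S): max(-7.974, 0) = 0, max(12.87, 0) = 12.87
Node 0 (S = 20): V_0 = e^(−0.03)·[0.4068·0.0000 + 0.5932·12.8694] = 7.4090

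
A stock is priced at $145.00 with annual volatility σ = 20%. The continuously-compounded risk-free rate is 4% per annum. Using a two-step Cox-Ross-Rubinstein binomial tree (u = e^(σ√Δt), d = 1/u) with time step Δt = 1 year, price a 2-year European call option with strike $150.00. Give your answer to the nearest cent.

CRR parameters: u = e^(σ√Δt) = e^(0.2·√1) = 1.2214, d = 1/u = 0.8187
Per-period rate: rΔt = 0.04·1 = 0.04, so R = e^0.04 = 1.0408
Risk-neutral probability p = (e^0.04 − 0.8187)/(1.2214 − 0.8187) = 0.2221/0.4027 = 0.5515
Terminal stock prices: S_uu = 216.3, S_ud = 145, S_dd = 97.2
Terminal payoffs (S − K): max(66.31, 0) = 66.31, max(-5, 0) = 0, max(-52.8, 0) = 0
Node u (S = 177.1): V_u = e^(−0.04)·[0.5515·66.3146 + 0.4485·0.0000] = 35.1395
Node d (S = 118.7): V_d = e^(−0.04)·[0.5515·0.0000 + 0.4485·0.0000] = 0.0000
Node 0 (S = 145): V_0 = e^(−0.04)·[0.5515·35.1395 + 0.4485·0.0000] = 18.6201

$18.62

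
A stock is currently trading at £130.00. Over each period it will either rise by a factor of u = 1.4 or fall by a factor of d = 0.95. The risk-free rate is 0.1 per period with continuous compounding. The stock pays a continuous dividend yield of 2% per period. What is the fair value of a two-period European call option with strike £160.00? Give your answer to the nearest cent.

£11.21

Per-period risk-free factor R = e^0.1 = 1.1052; dividend-adjusted growth = e^(0.1−0.02) = 1.0833.
Risk-neutral probability p = (1.0833 − 0.95)/(1.4 − 0.95) = 0.1333/0.4500 = 0.2962
Terminal stock prices: S_uu = 254.8, S_ud = 172.9, S_dd = 117.3
Terminal payoffs (S − K): max(94.8, 0) = 94.8, max(12.9, 0) = 12.9, max(-42.67, 0) = 0
Node u (S = 182): V_u = e^(−0.1)·[0.2962·94.8000 + 0.7038·12.9000] = 33.6222
Node d (S = 123.5): V_d = e^(−0.1)·[0.2962·12.9000 + 0.7038·0.0000] = 3.4573
Node 0 (S = 130): V_0 = e^(−0.1)·[0.2962·33.6222 + 0.7038·3.4573] = 11.2127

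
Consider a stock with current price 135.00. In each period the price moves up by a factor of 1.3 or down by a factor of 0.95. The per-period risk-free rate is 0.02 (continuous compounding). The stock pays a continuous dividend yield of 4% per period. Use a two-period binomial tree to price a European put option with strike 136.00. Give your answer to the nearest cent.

Per-period risk-free factor R = e^0.02 = 1.0202; dividend-adjusted growth = e^(0.02−0.04) = 0.9802.
Risk-neutral probability p = (0.9802 − 0.95)/(1.3 − 0.95) = 0.0302/0.3500 = 0.0863
Terminal stock prices: S_uu = 228.2, S_ud = 166.7, S_dd = 121.8
Terminal payoffs (K − S): max(-92.15, 0) = 0, max(-30.72, 0) = 0, max(14.16, 0) = 14.16
Node u (S = 175.5): V_u = e^(−0.02)·[0.0863·0.0000 + 0.9137·0.0000] = 0.0000
Node d (S = 128.2): V_d = e^(−0.02)·[0.0863·0.0000 + 0.9137·14.1625] = 12.6843
Node 0 (S = 135): V_0 = e^(−0.02)·[0.0863·0.0000 + 0.9137·12.6843] = 11.3604

11.36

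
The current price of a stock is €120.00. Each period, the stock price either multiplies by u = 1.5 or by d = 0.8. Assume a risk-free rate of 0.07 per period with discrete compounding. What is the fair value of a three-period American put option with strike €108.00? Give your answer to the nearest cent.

Risk-neutral probability p = (1 + 0.07 − 0.8)/(1.5 − 0.8) = 0.2700/0.7000 = 0.3857
Terminal stock prices: S_uuu = 405, S_uud = 216, S_udd = 115.2, S_ddd = 61.44
Terminal payoffs (K − S): max(-297, 0) = 0, max(-108, 0) = 0, max(-7.2, 0) = 0, max(46.56, 0) = 46.56
Node uu (S = 270): continuation = 1/1.07·[0.3857·0.0000 + 0.6143·0.0000] = 0.0000; exercise value = 0.0000 ≤ continuation, so V_uu = 0.0000
Node ud (S = 144): continuation = 1/1.07·[0.3857·0.0000 + 0.6143·0.0000] = 0.0000; exercise value = 0.0000 ≤ continuation, so V_ud = 0.0000
Node dd (S = 76.8): continuation = 1/1.07·[0.3857·0.0000 + 0.6143·46.5600] = 26.7300; exercise value = 31.2000 > continuation, so V_dd = 31.2000 (exercise)
Node u (S = 180): continuation = 1/1.07·[0.3857·0.0000 + 0.6143·0.0000] = 0.0000; exercise value = 0.0000 ≤ continuation, so V_u = 0.0000
Node d (S = 96): continuation = 1/1.07·[0.3857·0.0000 + 0.6143·31.2000] = 17.9119; exercise value = 12.0000 ≤ continuation, so V_d = 17.9119
Node 0 (S = 120): continuation = 1/1.07·[0.3857·0.0000 + 0.6143·17.9119] = 10.2832; exercise value = 0.0000 ≤ continuation, so V_0 = 10.2832

€10.28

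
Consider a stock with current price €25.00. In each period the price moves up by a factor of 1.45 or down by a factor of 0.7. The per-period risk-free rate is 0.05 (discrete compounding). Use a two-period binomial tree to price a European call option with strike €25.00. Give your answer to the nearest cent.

€5.61

Risk-neutral probability p = (1 + 0.05 − 0.7)/(1.45 − 0.7) = 0.3500/0.7500 = 0.4667
Terminal stock prices: S_uu = 52.56, S_ud = 25.38, S_dd = 12.25
Terminal payoffs (S − K): max(27.56, 0) = 27.56, max(0.375, 0) = 0.375, max(-12.75, 0) = 0
Node u (S = 36.25): V_u = 1/1.05·[0.4667·27.5625 + 0.5333·0.3750] = 12.4405
Node d (S = 17.5): V_d = 1/1.05·[0.4667·0.3750 + 0.5333·0.0000] = 0.1667
Node 0 (S = 25): V_0 = 1/1.05·[0.4667·12.4405 + 0.5333·0.1667] = 5.6138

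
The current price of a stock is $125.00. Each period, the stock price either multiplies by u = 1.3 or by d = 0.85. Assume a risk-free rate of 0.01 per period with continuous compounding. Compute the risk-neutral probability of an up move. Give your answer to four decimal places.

Risk-neutral probability p = (e^0.01 − 0.85)/(1.3 − 0.85) = 0.1601/0.4500 = 0.3557

p = 0.3557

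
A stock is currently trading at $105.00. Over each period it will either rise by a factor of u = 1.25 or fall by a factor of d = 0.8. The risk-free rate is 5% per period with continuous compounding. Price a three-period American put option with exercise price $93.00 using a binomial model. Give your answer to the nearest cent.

Risk-neutral probability p = (e^0.05 − 0.8)/(1.25 − 0.8) = 0.2513/0.4500 = 0.5584
Terminal stock prices: S_uuu = 205.1, S_uud = 131.2, S_udd = 84, S_ddd = 53.76
Terminal payoffs (K − S): max(-112.1, 0) = 0, max(-38.25, 0) = 0, max(9, 0) = 9, max(39.24, 0) = 39.24
Node uu (S = 164.1): continuation = e^(−0.05)·[0.5584·0.0000 + 0.4416·0.0000] = 0.0000; exercise value = 0.0000 ≤ continuation, so V_uu = 0.0000
Node ud (S = 105): continuation = e^(−0.05)·[0.5584·0.0000 + 0.4416·9.0000] = 3.7807; exercise value = 0.0000 ≤ continuation, so V_ud = 3.7807
Node dd (S = 67.2): continuation = e^(−0.05)·[0.5584·9.0000 + 0.4416·39.2400] = 21.2643; exercise value = 25.8000 > continuation, so V_dd = 25.8000 (exercise)
Node u (S = 131.2): continuation = e^(−0.05)·[0.5584·0.0000 + 0.4416·3.7807] = 1.5882; exercise value = 0.0000 ≤ continuation, so V_u = 1.5882
Node d (S = 84): continuation = e^(−0.05)·[0.5584·3.7807 + 0.4416·25.8000] = 12.8462; exercise value = 9.0000 ≤ continuation, so V_d = 12.8462
Node 0 (S = 105): continuation = e^(−0.05)·[0.5584·1.5882 + 0.4416·12.8462] = 6.2400; exercise value = 0.0000 ≤ continuation, so V_0 = 6.2400

$6.24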